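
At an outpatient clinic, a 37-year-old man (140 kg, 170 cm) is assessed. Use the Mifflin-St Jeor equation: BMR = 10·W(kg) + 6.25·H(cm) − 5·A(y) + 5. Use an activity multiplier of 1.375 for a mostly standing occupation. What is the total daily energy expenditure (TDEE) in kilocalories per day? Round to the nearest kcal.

3138 kilocalories per day

Mifflin-St Jeor (male): BMR = 10(140) + 6.25(170) − 5(37) + 5 = 1400 + 1062.5 − 185 + 5 = 2282.5 kcal/day.
TEE = BMR × activity factor = 2282.5 × 1.375 = 3138.4375 kcal/day.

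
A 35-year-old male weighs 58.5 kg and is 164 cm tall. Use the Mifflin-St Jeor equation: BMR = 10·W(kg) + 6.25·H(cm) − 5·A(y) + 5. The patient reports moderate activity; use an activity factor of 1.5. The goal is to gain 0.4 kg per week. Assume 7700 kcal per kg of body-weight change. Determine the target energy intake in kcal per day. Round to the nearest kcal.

Mifflin-St Jeor (male): BMR = 10(58.5) + 6.25(164) − 5(35) + 5 = 585 + 1025 − 175 + 5 = 1440 kcal/day.
TEE = 1440 × 1.5 = 2160 kcal/day.
Required daily surplus = 0.4 × 7700 ÷ 7 = 440 kcal/day.
Target intake = 2160 + 440 = 2600 kcal/day.

2600 kcal per day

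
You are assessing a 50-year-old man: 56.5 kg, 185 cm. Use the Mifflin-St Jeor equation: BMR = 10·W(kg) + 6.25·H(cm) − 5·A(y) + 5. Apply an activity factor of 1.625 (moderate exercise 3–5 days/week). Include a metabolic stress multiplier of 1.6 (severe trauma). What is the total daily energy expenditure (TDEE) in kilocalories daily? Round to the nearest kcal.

3838 kilocalories daily

Mifflin-St Jeor (male): BMR = 10(56.5) + 6.25(185) − 5(50) + 5 = 565 + 1156.25 − 250 + 5 = 1476.25 kcal/day.
TEE = BMR × activity factor = 1476.25 × 1.625 = 2398.9063 kcal/day.
Apply stress factor: 2398.9063 × 1.6 = 3838.25 kcal/day.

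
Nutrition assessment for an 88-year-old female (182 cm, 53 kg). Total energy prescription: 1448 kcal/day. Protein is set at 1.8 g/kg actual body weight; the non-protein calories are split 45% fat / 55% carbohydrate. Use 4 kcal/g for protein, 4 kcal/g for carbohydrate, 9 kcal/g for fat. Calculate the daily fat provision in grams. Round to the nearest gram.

53 g/day

Protein = 1.8 × 53 = 95.4 g → 95.4 × 4 = 381.6 kcal.
Non-protein calories = 1448 − 381.6 = 1066.4 kcal.
Fat: 45% × 1066.4 = 479.88 kcal; carbohydrate: 586.52 kcal.
Fat: 479.88 kcal ÷ 9 kcal/g = 53.32 g.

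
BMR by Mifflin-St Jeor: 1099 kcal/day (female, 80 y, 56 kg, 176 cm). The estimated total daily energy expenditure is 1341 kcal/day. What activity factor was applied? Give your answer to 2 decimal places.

Activity factor = TEE ÷ BMR = 1341 ÷ 1099 = 1.22.

1.22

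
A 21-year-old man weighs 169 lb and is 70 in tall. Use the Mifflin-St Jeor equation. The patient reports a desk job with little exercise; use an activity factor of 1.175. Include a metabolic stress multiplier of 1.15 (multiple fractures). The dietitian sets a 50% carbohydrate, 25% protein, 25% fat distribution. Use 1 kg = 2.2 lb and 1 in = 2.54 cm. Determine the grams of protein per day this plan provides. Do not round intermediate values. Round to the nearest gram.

150 g/day

Convert to metric: weight = 169 ÷ 2.2 = 76.8182 kg; height = 70 × 2.54 = 177.8 cm.
Mifflin-St Jeor (male): BMR = 10(76.8182) + 6.25(177.8) − 5(21) + 5 = 768.1818 + 1111.25 − 105 + 5 = 1779.4318 kcal/day.
TEE = 1779.4318 × 1.175 = 2090.8324 kcal/day.
With stress factor 1.15: 2090.8324 × 1.15 = 2404.4572 kcal/day.
Protein energy = 25% × 2404.4572 = 601.1143 kcal.
Protein = 601.1143 ÷ 4 kcal/g = 150.2786 g.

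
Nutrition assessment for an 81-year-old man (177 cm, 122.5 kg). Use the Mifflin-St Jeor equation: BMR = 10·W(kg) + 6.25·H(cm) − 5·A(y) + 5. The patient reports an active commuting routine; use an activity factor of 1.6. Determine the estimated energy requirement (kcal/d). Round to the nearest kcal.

Mifflin-St Jeor (male): BMR = 10(122.5) + 6.25(177) − 5(81) + 5 = 1225 + 1106.25 − 405 + 5 = 1931.25 kcal/day.
TEE = BMR × activity factor = 1931.25 × 1.6 = 3090 kcal/day.

3090 kcal/d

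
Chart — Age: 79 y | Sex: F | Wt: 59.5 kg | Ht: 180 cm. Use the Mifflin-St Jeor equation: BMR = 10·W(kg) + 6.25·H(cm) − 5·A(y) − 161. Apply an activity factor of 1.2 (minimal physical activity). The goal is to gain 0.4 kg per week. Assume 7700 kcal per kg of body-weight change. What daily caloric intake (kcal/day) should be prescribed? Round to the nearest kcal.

1837 kcal/day

Mifflin-St Jeor (female): BMR = 10(59.5) + 6.25(180) − 5(79) − 161 = 595 + 1125 − 395 − 161 = 1164 kcal/day.
TEE = 1164 × 1.2 = 1396.8 kcal/day.
Required daily surplus = 0.4 × 7700 ÷ 7 = 440 kcal/day.
Target intake = 1396.8 + 440 = 1836.8 kcal/day.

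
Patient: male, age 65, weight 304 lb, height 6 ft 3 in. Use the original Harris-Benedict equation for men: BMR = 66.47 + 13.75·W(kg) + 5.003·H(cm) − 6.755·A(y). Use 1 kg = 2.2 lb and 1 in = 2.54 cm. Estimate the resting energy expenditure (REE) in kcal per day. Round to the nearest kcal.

2480 kcal per day

Convert to metric: weight = 304 ÷ 2.2 = 138.1818 kg; height = (6×12 + 3) × 2.54 = 75 × 2.54 = 190.5 cm.
Harris-Benedict: BMR = 66.47 + 13.75(138.1818) + 5.003(190.5) − 6.755(65) = 2480.4665 kcal/day.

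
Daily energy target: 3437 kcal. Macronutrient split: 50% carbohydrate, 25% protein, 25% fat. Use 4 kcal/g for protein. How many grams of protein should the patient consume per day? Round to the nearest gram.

Protein energy = 25% × 3437 = 859.25 kcal.
At 4 kcal/g: 859.25 ÷ 4 = 214.8125 g.

215 g/day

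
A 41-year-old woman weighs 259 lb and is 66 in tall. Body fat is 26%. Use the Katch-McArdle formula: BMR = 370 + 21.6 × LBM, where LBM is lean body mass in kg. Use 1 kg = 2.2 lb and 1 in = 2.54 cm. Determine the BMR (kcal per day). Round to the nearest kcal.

2252 kcal per day

Convert to metric: weight = 259 ÷ 2.2 = 117.7273 kg; height = 66 × 2.54 = 167.64 cm.
LBM = 117.7273 × (1 − 0.26) = 87.1182 kg. Katch-McArdle: BMR = 370 + 21.6 × 87.1182 = 2251.7527 kcal/day.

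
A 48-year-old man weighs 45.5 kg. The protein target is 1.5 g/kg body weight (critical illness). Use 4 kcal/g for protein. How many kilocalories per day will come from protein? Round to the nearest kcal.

273 kcal/day

Protein = 1.5 g/kg × 45.5 kg = 68.25 g/day.
Protein energy = 68.25 g × 4 kcal/g = 273 kcal/day.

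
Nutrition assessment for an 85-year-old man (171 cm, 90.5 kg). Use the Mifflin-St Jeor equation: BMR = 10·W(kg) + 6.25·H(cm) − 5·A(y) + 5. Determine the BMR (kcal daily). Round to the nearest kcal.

1554 kcal daily

Mifflin-St Jeor (male): BMR = 10(90.5) + 6.25(171) − 5(85) + 5 = 905 + 1068.75 − 425 + 5 = 1553.75 kcal/day.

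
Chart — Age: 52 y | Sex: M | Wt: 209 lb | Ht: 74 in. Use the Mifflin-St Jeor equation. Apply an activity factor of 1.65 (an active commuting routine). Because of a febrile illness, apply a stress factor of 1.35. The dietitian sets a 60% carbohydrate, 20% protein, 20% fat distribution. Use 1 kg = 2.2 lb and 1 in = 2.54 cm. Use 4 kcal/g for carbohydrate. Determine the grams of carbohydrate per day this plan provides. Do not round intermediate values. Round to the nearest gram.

625 g/day

Convert to metric: weight = 209 ÷ 2.2 = 95 kg; height = 74 × 2.54 = 187.96 cm.
Mifflin-St Jeor (male): BMR = 10(95) + 6.25(187.96) − 5(52) + 5 = 950 + 1174.75 − 260 + 5 = 1869.75 kcal/day.
TEE = 1869.75 × 1.65 = 3085.0875 kcal/day.
With stress factor 1.35: 3085.0875 × 1.35 = 4164.8681 kcal/day.
Carbohydrate energy = 60% × 4164.8681 = 2498.9209 kcal.
Carbohydrate = 2498.9209 ÷ 4 kcal/g = 624.7302 g.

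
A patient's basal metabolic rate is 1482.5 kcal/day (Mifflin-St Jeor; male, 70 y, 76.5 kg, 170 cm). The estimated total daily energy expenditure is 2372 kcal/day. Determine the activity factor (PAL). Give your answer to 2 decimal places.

1.60

Activity factor = TEE ÷ BMR = 2372 ÷ 1482.5 = 1.6.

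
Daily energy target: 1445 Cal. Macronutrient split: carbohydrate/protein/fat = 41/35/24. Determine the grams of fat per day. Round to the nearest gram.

39 g/day

Fat energy = 24% × 1445 = 346.8 kcal.
At 9 kcal/g: 346.8 ÷ 9 = 38.5333 g.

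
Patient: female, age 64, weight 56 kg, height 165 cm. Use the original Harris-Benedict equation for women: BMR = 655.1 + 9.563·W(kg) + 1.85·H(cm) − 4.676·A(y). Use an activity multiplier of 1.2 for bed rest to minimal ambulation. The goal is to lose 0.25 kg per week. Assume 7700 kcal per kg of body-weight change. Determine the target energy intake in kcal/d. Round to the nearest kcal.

Harris-Benedict: BMR = 655.1 + 9.563(56) + 1.85(165) − 4.676(64) = 1196.614 kcal/day.
TEE = 1196.614 × 1.2 = 1435.9368 kcal/day.
Required daily deficit = 0.25 × 7700 ÷ 7 = 275 kcal/day.
Target intake = 1435.9368 − 275 = 1160.9368 kcal/day.

1161 kcal/d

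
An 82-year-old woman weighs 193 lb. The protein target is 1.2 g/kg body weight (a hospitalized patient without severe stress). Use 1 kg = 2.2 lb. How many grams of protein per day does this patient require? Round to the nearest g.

Weight in kg = 193 ÷ 2.2 = 87.7273 kg.
Protein = 1.2 g/kg × 87.7273 kg = 105.2727 g/day.

105 g/day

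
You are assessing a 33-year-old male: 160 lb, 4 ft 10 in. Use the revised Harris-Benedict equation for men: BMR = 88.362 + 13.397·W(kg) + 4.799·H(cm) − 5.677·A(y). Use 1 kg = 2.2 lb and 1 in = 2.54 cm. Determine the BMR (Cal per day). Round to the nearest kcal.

1582 Cal per day

Convert to metric: weight = 160 ÷ 2.2 = 72.7273 kg; height = (4×12 + 10) × 2.54 = 58 × 2.54 = 147.32 cm.
Harris-Benedict: BMR = 88.362 + 13.397(72.7273) + 4.799(147.32) − 5.677(33) = 1582.337 kcal/day.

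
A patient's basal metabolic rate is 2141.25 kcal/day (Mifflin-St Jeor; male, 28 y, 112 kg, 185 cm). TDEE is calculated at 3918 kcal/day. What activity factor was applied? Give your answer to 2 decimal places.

Activity factor = TEE ÷ BMR = 3918 ÷ 2141.25 = 1.83.

1.83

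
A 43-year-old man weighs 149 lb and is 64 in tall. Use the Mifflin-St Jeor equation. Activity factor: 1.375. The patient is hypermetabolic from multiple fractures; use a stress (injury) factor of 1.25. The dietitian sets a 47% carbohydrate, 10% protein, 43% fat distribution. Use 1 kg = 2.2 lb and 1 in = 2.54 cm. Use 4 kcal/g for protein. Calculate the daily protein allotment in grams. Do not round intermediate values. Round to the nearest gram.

Convert to metric: weight = 149 ÷ 2.2 = 67.7273 kg; height = 64 × 2.54 = 162.56 cm.
Mifflin-St Jeor (male): BMR = 10(67.7273) + 6.25(162.56) − 5(43) + 5 = 677.2727 + 1016 − 215 + 5 = 1483.2727 kcal/day.
TEE = 1483.2727 × 1.375 = 2039.5 kcal/day.
With stress factor 1.25: 2039.5 × 1.25 = 2549.375 kcal/day.
Protein energy = 10% × 2549.375 = 254.9375 kcal.
Protein = 254.9375 ÷ 4 kcal/g = 63.7344 g.

64 g/day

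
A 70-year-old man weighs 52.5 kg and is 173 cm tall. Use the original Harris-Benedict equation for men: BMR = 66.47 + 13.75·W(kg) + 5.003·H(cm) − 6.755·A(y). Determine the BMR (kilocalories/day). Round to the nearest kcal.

Harris-Benedict: BMR = 66.47 + 13.75(52.5) + 5.003(173) − 6.755(70) = 1181.014 kcal/day.

1181 kilocalories/day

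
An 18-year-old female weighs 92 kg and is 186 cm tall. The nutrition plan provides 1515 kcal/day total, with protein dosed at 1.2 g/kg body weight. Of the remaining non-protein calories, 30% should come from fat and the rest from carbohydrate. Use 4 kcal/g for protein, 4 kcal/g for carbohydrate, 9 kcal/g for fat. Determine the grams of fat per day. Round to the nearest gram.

36 g/day

Protein = 1.2 × 92 = 110.4 g → 110.4 × 4 = 441.6 kcal.
Non-protein calories = 1515 − 441.6 = 1073.4 kcal.
Fat: 30% × 1073.4 = 322.02 kcal; carbohydrate: 751.38 kcal.
Fat: 322.02 kcal ÷ 9 kcal/g = 35.78 g.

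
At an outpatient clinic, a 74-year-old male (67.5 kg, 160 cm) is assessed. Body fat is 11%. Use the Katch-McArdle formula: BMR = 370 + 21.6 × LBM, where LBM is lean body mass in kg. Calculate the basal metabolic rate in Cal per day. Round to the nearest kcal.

LBM = 67.5 × (1 − 0.11) = 60.075 kg. Katch-McArdle: BMR = 370 + 21.6 × 60.075 = 1667.62 kcal/day.

1668 Cal per day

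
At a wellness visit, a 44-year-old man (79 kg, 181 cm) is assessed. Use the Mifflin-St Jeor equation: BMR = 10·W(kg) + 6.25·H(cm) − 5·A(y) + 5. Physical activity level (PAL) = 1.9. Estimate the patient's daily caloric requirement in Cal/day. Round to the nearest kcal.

3242 Cal/day

Mifflin-St Jeor (male): BMR = 10(79) + 6.25(181) − 5(44) + 5 = 790 + 1131.25 − 220 + 5 = 1706.25 kcal/day.
TEE = BMR × activity factor = 1706.25 × 1.9 = 3241.875 kcal/day.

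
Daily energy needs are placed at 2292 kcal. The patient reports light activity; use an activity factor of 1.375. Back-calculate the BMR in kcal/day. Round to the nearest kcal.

1667 kcal/day

BMR = TEE ÷ activity factor = 2292 ÷ 1.375 = 1666.9091 kcal/day.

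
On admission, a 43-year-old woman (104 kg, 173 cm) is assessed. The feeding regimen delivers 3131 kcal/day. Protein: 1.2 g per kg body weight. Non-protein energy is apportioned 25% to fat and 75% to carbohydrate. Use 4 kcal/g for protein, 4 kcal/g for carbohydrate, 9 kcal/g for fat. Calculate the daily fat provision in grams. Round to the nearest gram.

Protein = 1.2 × 104 = 124.8 g → 124.8 × 4 = 499.2 kcal.
Non-protein calories = 3131 − 499.2 = 2631.8 kcal.
Fat: 25% × 2631.8 = 657.95 kcal; carbohydrate: 1973.85 kcal.
Fat: 657.95 kcal ÷ 9 kcal/g = 73.1056 g.

73 g/day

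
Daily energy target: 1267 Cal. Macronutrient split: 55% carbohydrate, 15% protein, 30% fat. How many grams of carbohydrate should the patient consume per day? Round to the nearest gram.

174 g/day

Carbohydrate energy = 55% × 1267 = 696.85 kcal.
At 4 kcal/g: 696.85 ÷ 4 = 174.2125 g.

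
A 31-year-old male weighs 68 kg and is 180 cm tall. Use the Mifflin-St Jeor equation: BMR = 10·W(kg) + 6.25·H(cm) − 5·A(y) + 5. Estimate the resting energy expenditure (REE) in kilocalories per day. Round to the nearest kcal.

1655 kilocalories per day

Mifflin-St Jeor (male): BMR = 10(68) + 6.25(180) − 5(31) + 5 = 680 + 1125 − 155 + 5 = 1655 kcal/day.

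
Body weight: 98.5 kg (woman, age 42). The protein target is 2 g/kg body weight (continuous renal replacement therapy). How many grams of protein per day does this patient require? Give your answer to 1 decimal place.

Protein = 2 g/kg × 98.5 kg = 197 g/day.

197.0 g/day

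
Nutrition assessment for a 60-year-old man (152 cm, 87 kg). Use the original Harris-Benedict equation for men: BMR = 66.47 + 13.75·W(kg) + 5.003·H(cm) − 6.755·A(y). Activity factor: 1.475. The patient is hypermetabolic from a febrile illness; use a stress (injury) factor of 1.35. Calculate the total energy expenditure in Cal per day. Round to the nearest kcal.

3222 Cal per day

Harris-Benedict: BMR = 66.47 + 13.75(87) + 5.003(152) − 6.755(60) = 1617.876 kcal/day.
TEE = BMR × activity factor = 1617.876 × 1.475 = 2386.3671 kcal/day.
Apply stress factor: 2386.3671 × 1.35 = 3221.5956 kcal/day.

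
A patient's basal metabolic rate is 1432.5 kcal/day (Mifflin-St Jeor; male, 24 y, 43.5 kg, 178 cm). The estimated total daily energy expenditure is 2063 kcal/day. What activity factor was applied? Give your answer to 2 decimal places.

Activity factor = TEE ÷ BMR = 2063 ÷ 1432.5 = 1.44.

1.44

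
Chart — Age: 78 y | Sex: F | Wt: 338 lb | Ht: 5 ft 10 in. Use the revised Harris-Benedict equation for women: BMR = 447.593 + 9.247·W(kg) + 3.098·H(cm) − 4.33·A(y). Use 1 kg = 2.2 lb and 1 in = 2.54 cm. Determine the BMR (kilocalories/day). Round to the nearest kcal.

2081 kilocalories/day

Convert to metric: weight = 338 ÷ 2.2 = 153.6364 kg; height = (5×12 + 10) × 2.54 = 70 × 2.54 = 177.8 cm.
Harris-Benedict: BMR = 447.593 + 9.247(153.6364) + 3.098(177.8) − 4.33(78) = 2081.3529 kcal/day.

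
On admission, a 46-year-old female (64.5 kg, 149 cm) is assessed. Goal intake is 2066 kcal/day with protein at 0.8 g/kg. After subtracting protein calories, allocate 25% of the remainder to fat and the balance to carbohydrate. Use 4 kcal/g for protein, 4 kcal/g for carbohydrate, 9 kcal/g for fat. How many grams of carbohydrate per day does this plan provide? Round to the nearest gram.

Protein = 0.8 × 64.5 = 51.6 g → 51.6 × 4 = 206.4 kcal.
Non-protein calories = 2066 − 206.4 = 1859.6 kcal.
Fat: 25% × 1859.6 = 464.9 kcal; carbohydrate: 1394.7 kcal.
Carbohydrate: 1394.7 kcal ÷ 4 kcal/g = 348.675 g.

349 g/day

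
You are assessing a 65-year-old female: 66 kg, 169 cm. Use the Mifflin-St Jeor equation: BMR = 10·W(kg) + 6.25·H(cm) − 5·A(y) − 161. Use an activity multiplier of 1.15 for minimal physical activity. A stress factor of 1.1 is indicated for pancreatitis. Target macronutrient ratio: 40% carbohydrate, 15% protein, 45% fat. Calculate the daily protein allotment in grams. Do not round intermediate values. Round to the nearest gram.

58 g/day

Mifflin-St Jeor (female): BMR = 10(66) + 6.25(169) − 5(65) − 161 = 660 + 1056.25 − 325 − 161 = 1230.25 kcal/day.
TEE = 1230.25 × 1.15 = 1414.7875 kcal/day.
With stress factor 1.1: 1414.7875 × 1.1 = 1556.2663 kcal/day.
Protein energy = 15% × 1556.2663 = 233.4399 kcal.
Protein = 233.4399 ÷ 4 kcal/g = 58.36 g.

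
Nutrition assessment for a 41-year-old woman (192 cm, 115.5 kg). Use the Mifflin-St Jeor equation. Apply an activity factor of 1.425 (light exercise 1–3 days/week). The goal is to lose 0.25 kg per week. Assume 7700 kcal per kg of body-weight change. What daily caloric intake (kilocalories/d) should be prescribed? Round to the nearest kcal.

2559 kilocalories/d

Mifflin-St Jeor (female): BMR = 10(115.5) + 6.25(192) − 5(41) − 161 = 1155 + 1200 − 205 − 161 = 1989 kcal/day.
TEE = 1989 × 1.425 = 2834.325 kcal/day.
Required daily deficit = 0.25 × 7700 ÷ 7 = 275 kcal/day.
Target intake = 2834.325 − 275 = 2559.325 kcal/day.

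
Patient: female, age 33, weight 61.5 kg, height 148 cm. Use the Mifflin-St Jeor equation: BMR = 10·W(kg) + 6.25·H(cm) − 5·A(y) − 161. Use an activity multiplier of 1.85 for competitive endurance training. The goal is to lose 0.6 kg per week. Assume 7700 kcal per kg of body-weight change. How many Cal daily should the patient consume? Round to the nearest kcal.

Mifflin-St Jeor (female): BMR = 10(61.5) + 6.25(148) − 5(33) − 161 = 615 + 925 − 165 − 161 = 1214 kcal/day.
TEE = 1214 × 1.85 = 2245.9 kcal/day.
Required daily deficit = 0.6 × 7700 ÷ 7 = 660 kcal/day.
Target intake = 2245.9 − 660 = 1585.9 kcal/day.

1586 Cal daily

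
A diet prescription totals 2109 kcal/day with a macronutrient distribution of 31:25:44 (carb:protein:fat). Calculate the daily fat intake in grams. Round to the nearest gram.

Fat energy = 44% × 2109 = 927.96 kcal.
At 9 kcal/g: 927.96 ÷ 9 = 103.1067 g.

103 g/day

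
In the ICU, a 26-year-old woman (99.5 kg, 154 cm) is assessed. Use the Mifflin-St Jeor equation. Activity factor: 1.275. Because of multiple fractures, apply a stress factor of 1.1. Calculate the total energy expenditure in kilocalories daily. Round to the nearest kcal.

Mifflin-St Jeor (female): BMR = 10(99.5) + 6.25(154) − 5(26) − 161 = 995 + 962.5 − 130 − 161 = 1666.5 kcal/day.
TEE = BMR × activity factor = 1666.5 × 1.275 = 2124.7875 kcal/day.
Apply stress factor: 2124.7875 × 1.1 = 2337.2663 kcal/day.

2337 kilocalories daily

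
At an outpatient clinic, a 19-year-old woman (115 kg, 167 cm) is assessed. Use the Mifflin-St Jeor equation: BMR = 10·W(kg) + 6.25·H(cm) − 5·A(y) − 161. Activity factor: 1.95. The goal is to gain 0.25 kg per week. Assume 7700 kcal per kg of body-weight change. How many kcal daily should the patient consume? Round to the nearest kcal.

4054 kcal daily

Mifflin-St Jeor (female): BMR = 10(115) + 6.25(167) − 5(19) − 161 = 1150 + 1043.75 − 95 − 161 = 1937.75 kcal/day.
TEE = 1937.75 × 1.95 = 3778.6125 kcal/day.
Required daily surplus = 0.25 × 7700 ÷ 7 = 275 kcal/day.
Target intake = 3778.6125 + 275 = 4053.6125 kcal/day.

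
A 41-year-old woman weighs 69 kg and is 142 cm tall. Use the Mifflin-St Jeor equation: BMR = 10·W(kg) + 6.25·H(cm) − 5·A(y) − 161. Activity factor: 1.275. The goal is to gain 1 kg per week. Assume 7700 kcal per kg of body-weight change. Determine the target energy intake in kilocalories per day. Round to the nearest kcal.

2645 kilocalories per day

Mifflin-St Jeor (female): BMR = 10(69) + 6.25(142) − 5(41) − 161 = 690 + 887.5 − 205 − 161 = 1211.5 kcal/day.
TEE = 1211.5 × 1.275 = 1544.6625 kcal/day.
Required daily surplus = 1 × 7700 ÷ 7 = 1100 kcal/day.
Target intake = 1544.6625 + 1100 = 2644.6625 kcal/day.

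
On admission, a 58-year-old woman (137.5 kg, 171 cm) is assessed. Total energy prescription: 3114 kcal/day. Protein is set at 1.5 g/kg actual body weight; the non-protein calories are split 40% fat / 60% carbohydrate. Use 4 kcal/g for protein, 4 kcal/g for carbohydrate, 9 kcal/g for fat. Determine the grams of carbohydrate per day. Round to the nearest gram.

Protein = 1.5 × 137.5 = 206.25 g → 206.25 × 4 = 825 kcal.
Non-protein calories = 3114 − 825 = 2289 kcal.
Fat: 40% × 2289 = 915.6 kcal; carbohydrate: 1373.4 kcal.
Carbohydrate: 1373.4 kcal ÷ 4 kcal/g = 343.35 g.

343 g/day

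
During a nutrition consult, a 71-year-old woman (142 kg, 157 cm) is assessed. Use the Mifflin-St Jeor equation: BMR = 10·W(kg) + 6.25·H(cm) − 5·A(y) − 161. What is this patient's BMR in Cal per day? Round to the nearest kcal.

1885 Cal per day

Mifflin-St Jeor (female): BMR = 10(142) + 6.25(157) − 5(71) − 161 = 1420 + 981.25 − 355 − 161 = 1885.25 kcal/day.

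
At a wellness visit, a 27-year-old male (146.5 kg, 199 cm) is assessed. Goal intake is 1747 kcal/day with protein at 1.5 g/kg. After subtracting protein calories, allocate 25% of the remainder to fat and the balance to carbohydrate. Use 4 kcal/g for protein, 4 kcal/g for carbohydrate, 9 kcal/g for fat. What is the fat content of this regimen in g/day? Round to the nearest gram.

24 g/day

Protein = 1.5 × 146.5 = 219.75 g → 219.75 × 4 = 879 kcal.
Non-protein calories = 1747 − 879 = 868 kcal.
Fat: 25% × 868 = 217 kcal; carbohydrate: 651 kcal.
Fat: 217 kcal ÷ 9 kcal/g = 24.1111 g.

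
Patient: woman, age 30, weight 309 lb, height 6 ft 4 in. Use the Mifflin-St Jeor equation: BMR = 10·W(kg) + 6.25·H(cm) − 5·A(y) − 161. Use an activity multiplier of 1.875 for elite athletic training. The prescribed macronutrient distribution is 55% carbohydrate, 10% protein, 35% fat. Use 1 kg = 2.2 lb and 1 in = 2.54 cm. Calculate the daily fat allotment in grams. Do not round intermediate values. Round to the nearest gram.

168 g/day

Convert to metric: weight = 309 ÷ 2.2 = 140.4545 kg; height = (6×12 + 4) × 2.54 = 76 × 2.54 = 193.04 cm.
Mifflin-St Jeor (female): BMR = 10(140.4545) + 6.25(193.04) − 5(30) − 161 = 1404.5455 + 1206.5 − 150 − 161 = 2300.0455 kcal/day.
TEE = 2300.0455 × 1.875 = 4312.5852 kcal/day.
Fat energy = 35% × 4312.5852 = 1509.4048 kcal.
Fat = 1509.4048 ÷ 9 kcal/g = 167.7116 g.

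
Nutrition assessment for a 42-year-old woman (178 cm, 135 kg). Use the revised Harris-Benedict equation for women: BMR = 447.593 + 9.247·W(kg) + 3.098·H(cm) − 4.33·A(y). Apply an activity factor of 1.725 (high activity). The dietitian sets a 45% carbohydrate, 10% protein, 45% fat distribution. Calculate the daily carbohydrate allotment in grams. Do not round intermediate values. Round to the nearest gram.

Harris-Benedict: BMR = 447.593 + 9.247(135) + 3.098(178) − 4.33(42) = 2065.522 kcal/day.
TEE = 2065.522 × 1.725 = 3563.0255 kcal/day.
Carbohydrate energy = 45% × 3563.0255 = 1603.3615 kcal.
Carbohydrate = 1603.3615 ÷ 4 kcal/g = 400.8404 g.

401 g/day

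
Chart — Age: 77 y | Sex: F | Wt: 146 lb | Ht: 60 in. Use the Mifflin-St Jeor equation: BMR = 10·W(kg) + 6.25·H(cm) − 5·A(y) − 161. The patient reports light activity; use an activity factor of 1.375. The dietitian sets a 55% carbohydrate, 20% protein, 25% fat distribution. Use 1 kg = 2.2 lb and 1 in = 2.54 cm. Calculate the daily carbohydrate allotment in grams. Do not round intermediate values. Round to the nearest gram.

Convert to metric: weight = 146 ÷ 2.2 = 66.3636 kg; height = 60 × 2.54 = 152.4 cm.
Mifflin-St Jeor (female): BMR = 10(66.3636) + 6.25(152.4) − 5(77) − 161 = 663.6364 + 952.5 − 385 − 161 = 1070.1364 kcal/day.
TEE = 1070.1364 × 1.375 = 1471.4375 kcal/day.
Carbohydrate energy = 55% × 1471.4375 = 809.2906 kcal.
Carbohydrate = 809.2906 ÷ 4 kcal/g = 202.3227 g.

202 g/day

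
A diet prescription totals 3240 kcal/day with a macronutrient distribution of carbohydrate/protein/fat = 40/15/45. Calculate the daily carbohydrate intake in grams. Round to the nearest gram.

324 g/day

Carbohydrate energy = 40% × 3240 = 1296 kcal.
At 4 kcal/g: 1296 ÷ 4 = 324 g.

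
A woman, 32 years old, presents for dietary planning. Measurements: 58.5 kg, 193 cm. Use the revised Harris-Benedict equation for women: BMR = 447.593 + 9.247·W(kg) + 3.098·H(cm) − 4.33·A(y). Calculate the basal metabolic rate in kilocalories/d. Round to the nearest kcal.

1448 kilocalories/d

Harris-Benedict: BMR = 447.593 + 9.247(58.5) + 3.098(193) − 4.33(32) = 1447.8965 kcal/day.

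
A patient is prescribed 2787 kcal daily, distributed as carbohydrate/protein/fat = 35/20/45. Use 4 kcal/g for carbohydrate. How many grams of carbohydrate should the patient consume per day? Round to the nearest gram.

Carbohydrate energy = 35% × 2787 = 975.45 kcal.
At 4 kcal/g: 975.45 ÷ 4 = 243.8625 g.

244 g/day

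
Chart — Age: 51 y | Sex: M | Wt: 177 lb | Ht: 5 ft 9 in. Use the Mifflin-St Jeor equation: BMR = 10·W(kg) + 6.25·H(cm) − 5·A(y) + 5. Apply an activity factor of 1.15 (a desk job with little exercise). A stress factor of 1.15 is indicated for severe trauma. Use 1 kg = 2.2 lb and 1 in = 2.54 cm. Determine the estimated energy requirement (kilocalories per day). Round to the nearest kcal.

2182 kilocalories per day

Convert to metric: weight = 177 ÷ 2.2 = 80.4545 kg; height = (5×12 + 9) × 2.54 = 69 × 2.54 = 175.26 cm.
Mifflin-St Jeor (male): BMR = 10(80.4545) + 6.25(175.26) − 5(51) + 5 = 804.5455 + 1095.375 − 255 + 5 = 1649.9205 kcal/day.
TEE = BMR × activity factor = 1649.9205 × 1.15 = 1897.4085 kcal/day.
Apply stress factor: 1897.4085 × 1.15 = 2182.0198 kcal/day.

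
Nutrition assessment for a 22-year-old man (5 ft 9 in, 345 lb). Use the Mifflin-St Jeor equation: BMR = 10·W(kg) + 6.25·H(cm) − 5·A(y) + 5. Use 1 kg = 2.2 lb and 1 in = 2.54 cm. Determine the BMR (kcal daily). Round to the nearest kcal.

Convert to metric: weight = 345 ÷ 2.2 = 156.8182 kg; height = (5×12 + 9) × 2.54 = 69 × 2.54 = 175.26 cm.
Mifflin-St Jeor (male): BMR = 10(156.8182) + 6.25(175.26) − 5(22) + 5 = 1568.1818 + 1095.375 − 110 + 5 = 2558.5568 kcal/day.

2559 kcal daily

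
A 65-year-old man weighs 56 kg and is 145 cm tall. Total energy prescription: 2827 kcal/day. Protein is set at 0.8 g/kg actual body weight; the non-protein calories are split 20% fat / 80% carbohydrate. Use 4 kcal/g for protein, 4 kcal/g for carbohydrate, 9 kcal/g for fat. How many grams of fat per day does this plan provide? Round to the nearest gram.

Protein = 0.8 × 56 = 44.8 g → 44.8 × 4 = 179.2 kcal.
Non-protein calories = 2827 − 179.2 = 2647.8 kcal.
Fat: 20% × 2647.8 = 529.56 kcal; carbohydrate: 2118.24 kcal.
Fat: 529.56 kcal ÷ 9 kcal/g = 58.84 g.

59 g/day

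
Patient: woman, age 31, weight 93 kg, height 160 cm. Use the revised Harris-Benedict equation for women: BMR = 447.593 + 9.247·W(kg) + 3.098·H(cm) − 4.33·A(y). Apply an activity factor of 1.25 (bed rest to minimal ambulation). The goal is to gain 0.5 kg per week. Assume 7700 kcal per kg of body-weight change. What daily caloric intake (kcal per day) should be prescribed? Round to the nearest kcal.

2636 kcal per day

Harris-Benedict: BMR = 447.593 + 9.247(93) + 3.098(160) − 4.33(31) = 1669.014 kcal/day.
TEE = 1669.014 × 1.25 = 2086.2675 kcal/day.
Required daily surplus = 0.5 × 7700 ÷ 7 = 550 kcal/day.
Target intake = 2086.2675 + 550 = 2636.2675 kcal/day.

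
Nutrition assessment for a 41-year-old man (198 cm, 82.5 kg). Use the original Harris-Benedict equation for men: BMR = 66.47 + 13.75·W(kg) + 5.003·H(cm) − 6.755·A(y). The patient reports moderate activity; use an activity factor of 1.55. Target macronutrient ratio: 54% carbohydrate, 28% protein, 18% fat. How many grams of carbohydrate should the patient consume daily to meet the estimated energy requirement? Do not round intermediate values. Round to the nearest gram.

Harris-Benedict: BMR = 66.47 + 13.75(82.5) + 5.003(198) − 6.755(41) = 1914.484 kcal/day.
TEE = 1914.484 × 1.55 = 2967.4502 kcal/day.
Carbohydrate energy = 54% × 2967.4502 = 1602.4231 kcal.
Carbohydrate = 1602.4231 ÷ 4 kcal/g = 400.6058 g.

401 g/day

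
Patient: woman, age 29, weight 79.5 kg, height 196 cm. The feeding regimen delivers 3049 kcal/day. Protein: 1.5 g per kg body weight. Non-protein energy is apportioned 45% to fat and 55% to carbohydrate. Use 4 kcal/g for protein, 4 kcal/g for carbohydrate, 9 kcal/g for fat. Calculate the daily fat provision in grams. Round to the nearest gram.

Protein = 1.5 × 79.5 = 119.25 g → 119.25 × 4 = 477 kcal.
Non-protein calories = 3049 − 477 = 2572 kcal.
Fat: 45% × 2572 = 1157.4 kcal; carbohydrate: 1414.6 kcal.
Fat: 1157.4 kcal ÷ 9 kcal/g = 128.6 g.

129 g/day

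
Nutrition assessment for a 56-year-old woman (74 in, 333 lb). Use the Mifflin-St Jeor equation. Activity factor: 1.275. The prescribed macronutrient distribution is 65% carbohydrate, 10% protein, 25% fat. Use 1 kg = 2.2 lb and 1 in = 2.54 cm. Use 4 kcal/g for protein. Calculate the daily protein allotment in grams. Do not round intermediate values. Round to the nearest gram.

72 g/day

Convert to metric: weight = 333 ÷ 2.2 = 151.3636 kg; height = 74 × 2.54 = 187.96 cm.
Mifflin-St Jeor (female): BMR = 10(151.3636) + 6.25(187.96) − 5(56) − 161 = 1513.6364 + 1174.75 − 280 − 161 = 2247.3864 kcal/day.
TEE = 2247.3864 × 1.275 = 2865.4176 kcal/day.
Protein energy = 10% × 2865.4176 = 286.5418 kcal.
Protein = 286.5418 ÷ 4 kcal/g = 71.6354 g.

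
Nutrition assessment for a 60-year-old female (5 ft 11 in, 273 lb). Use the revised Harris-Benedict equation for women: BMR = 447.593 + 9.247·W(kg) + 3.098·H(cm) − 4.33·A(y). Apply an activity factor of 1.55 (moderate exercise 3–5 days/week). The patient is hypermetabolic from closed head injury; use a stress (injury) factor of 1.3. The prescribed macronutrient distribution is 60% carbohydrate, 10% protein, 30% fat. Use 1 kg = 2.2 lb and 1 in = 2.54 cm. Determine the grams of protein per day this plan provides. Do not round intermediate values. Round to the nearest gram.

Convert to metric: weight = 273 ÷ 2.2 = 124.0909 kg; height = (5×12 + 11) × 2.54 = 71 × 2.54 = 180.34 cm.
Harris-Benedict: BMR = 447.593 + 9.247(124.0909) + 3.098(180.34) − 4.33(60) = 1893.955 kcal/day.
TEE = 1893.955 × 1.55 = 2935.6302 kcal/day.
With stress factor 1.3: 2935.6302 × 1.3 = 3816.3192 kcal/day.
Protein energy = 10% × 3816.3192 = 381.6319 kcal.
Protein = 381.6319 ÷ 4 kcal/g = 95.408 g.

95 g/day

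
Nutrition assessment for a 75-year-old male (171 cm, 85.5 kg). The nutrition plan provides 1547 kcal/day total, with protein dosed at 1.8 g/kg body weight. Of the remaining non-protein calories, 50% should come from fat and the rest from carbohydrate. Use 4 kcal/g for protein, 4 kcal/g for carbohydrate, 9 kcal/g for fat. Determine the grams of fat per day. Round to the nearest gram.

52 g/day

Protein = 1.8 × 85.5 = 153.9 g → 153.9 × 4 = 615.6 kcal.
Non-protein calories = 1547 − 615.6 = 931.4 kcal.
Fat: 50% × 931.4 = 465.7 kcal; carbohydrate: 465.7 kcal.
Fat: 465.7 kcal ÷ 9 kcal/g = 51.7444 g.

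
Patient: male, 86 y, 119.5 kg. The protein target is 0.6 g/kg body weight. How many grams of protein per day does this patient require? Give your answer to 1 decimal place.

71.7 g/day

Protein = 0.6 g/kg × 119.5 kg = 71.7 g/day.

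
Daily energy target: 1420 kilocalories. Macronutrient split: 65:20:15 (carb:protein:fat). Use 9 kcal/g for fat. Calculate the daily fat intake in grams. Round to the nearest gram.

24 g/day

Fat energy = 15% × 1420 = 213 kcal.
At 9 kcal/g: 213 ÷ 9 = 23.6667 g.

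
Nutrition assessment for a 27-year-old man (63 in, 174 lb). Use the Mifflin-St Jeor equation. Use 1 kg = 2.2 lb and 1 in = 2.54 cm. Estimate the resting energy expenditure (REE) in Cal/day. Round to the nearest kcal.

1661 Cal/day

Convert to metric: weight = 174 ÷ 2.2 = 79.0909 kg; height = 63 × 2.54 = 160.02 cm.
Mifflin-St Jeor (male): BMR = 10(79.0909) + 6.25(160.02) − 5(27) + 5 = 790.9091 + 1000.125 − 135 + 5 = 1661.0341 kcal/day.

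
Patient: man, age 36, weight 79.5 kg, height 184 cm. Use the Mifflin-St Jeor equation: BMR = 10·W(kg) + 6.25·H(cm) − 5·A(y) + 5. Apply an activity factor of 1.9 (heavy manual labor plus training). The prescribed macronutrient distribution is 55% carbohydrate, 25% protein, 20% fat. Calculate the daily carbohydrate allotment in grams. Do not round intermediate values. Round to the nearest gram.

Mifflin-St Jeor (male): BMR = 10(79.5) + 6.25(184) − 5(36) + 5 = 795 + 1150 − 180 + 5 = 1770 kcal/day.
TEE = 1770 × 1.9 = 3363 kcal/day.
Carbohydrate energy = 55% × 3363 = 1849.65 kcal.
Carbohydrate = 1849.65 ÷ 4 kcal/g = 462.4125 g.

462 g/day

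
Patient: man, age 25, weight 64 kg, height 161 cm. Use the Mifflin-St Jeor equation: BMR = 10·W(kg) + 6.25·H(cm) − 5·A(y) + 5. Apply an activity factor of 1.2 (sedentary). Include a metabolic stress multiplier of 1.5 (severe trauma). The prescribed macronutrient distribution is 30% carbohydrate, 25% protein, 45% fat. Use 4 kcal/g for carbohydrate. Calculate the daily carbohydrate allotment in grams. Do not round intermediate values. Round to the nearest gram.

Mifflin-St Jeor (male): BMR = 10(64) + 6.25(161) − 5(25) + 5 = 640 + 1006.25 − 125 + 5 = 1526.25 kcal/day.
TEE = 1526.25 × 1.2 = 1831.5 kcal/day.
With stress factor 1.5: 1831.5 × 1.5 = 2747.25 kcal/day.
Carbohydrate energy = 30% × 2747.25 = 824.175 kcal.
Carbohydrate = 824.175 ÷ 4 kcal/g = 206.0438 g.

206 g/day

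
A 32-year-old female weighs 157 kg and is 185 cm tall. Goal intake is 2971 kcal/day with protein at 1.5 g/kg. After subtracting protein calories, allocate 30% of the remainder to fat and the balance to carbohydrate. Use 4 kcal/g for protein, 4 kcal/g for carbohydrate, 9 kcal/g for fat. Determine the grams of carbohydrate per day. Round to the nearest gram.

Protein = 1.5 × 157 = 235.5 g → 235.5 × 4 = 942 kcal.
Non-protein calories = 2971 − 942 = 2029 kcal.
Fat: 30% × 2029 = 608.7 kcal; carbohydrate: 1420.3 kcal.
Carbohydrate: 1420.3 kcal ÷ 4 kcal/g = 355.075 g.

355 g/day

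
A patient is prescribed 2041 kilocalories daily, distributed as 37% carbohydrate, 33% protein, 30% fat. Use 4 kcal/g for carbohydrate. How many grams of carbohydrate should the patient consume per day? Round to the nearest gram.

Carbohydrate energy = 37% × 2041 = 755.17 kcal.
At 4 kcal/g: 755.17 ÷ 4 = 188.7925 g.

189 g/day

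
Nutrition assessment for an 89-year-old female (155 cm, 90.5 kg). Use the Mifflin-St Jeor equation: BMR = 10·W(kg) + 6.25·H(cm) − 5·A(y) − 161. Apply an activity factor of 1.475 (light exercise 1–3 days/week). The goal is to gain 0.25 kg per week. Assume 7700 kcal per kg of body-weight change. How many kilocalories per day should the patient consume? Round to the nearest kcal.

2145 kilocalories per day

Mifflin-St Jeor (female): BMR = 10(90.5) + 6.25(155) − 5(89) − 161 = 905 + 968.75 − 445 − 161 = 1267.75 kcal/day.
TEE = 1267.75 × 1.475 = 1869.9313 kcal/day.
Required daily surplus = 0.25 × 7700 ÷ 7 = 275 kcal/day.
Target intake = 1869.9313 + 275 = 2144.9313 kcal/day.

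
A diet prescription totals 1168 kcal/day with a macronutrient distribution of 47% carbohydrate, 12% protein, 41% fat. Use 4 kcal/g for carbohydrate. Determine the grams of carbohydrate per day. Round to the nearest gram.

Carbohydrate energy = 47% × 1168 = 548.96 kcal.
At 4 kcal/g: 548.96 ÷ 4 = 137.24 g.

137 g/day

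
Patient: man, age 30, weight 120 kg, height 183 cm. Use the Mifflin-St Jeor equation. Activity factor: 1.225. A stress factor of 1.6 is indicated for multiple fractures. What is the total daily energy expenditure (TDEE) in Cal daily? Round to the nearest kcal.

4310 Cal daily

Mifflin-St Jeor (male): BMR = 10(120) + 6.25(183) − 5(30) + 5 = 1200 + 1143.75 − 150 + 5 = 2198.75 kcal/day.
TEE = BMR × activity factor = 2198.75 × 1.225 = 2693.4688 kcal/day.
Apply stress factor: 2693.4688 × 1.6 = 4309.55 kcal/day.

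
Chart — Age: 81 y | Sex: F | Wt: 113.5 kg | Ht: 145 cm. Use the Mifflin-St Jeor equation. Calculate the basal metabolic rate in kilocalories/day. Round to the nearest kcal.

1475 kilocalories/day

Mifflin-St Jeor (female): BMR = 10(113.5) + 6.25(145) − 5(81) − 161 = 1135 + 906.25 − 405 − 161 = 1475.25 kcal/day.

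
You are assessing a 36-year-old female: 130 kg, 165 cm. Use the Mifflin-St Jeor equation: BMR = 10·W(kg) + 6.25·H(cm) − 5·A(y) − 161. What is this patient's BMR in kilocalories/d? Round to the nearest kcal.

1990 kilocalories/d

Mifflin-St Jeor (female): BMR = 10(130) + 6.25(165) − 5(36) − 161 = 1300 + 1031.25 − 180 − 161 = 1990.25 kcal/day.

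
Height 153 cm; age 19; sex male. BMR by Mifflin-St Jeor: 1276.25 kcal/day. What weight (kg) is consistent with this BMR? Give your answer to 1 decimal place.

1276.25 = 10·W + 6.25(153) − 5(19) + 5
10·W = 1276.25 − 866.25 = 410, so W = 41 kg.

41.0 kg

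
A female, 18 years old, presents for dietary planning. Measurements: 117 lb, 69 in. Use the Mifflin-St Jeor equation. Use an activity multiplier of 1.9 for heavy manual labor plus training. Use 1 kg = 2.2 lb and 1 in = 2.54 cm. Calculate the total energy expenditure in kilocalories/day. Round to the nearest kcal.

2615 kilocalories/day

Convert to metric: weight = 117 ÷ 2.2 = 53.1818 kg; height = 69 × 2.54 = 175.26 cm.
Mifflin-St Jeor (female): BMR = 10(53.1818) + 6.25(175.26) − 5(18) − 161 = 531.8182 + 1095.375 − 90 − 161 = 1376.1932 kcal/day.
TEE = BMR × activity factor = 1376.1932 × 1.9 = 2614.767 kcal/day.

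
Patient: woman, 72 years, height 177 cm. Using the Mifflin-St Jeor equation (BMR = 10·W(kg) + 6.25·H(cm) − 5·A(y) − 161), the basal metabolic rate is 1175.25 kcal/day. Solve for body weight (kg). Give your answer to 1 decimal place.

59.0 kg

1175.25 = 10·W + 6.25(177) − 5(72) − 161
10·W = 1175.25 − 585.25 = 590, so W = 59 kg.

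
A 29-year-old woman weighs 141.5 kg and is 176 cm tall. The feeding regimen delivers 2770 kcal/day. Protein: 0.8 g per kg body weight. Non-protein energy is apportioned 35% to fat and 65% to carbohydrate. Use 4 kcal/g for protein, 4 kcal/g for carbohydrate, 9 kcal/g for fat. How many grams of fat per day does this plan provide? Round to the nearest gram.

Protein = 0.8 × 141.5 = 113.2 g → 113.2 × 4 = 452.8 kcal.
Non-protein calories = 2770 − 452.8 = 2317.2 kcal.
Fat: 35% × 2317.2 = 811.02 kcal; carbohydrate: 1506.18 kcal.
Fat: 811.02 kcal ÷ 9 kcal/g = 90.1133 g.

90 g/day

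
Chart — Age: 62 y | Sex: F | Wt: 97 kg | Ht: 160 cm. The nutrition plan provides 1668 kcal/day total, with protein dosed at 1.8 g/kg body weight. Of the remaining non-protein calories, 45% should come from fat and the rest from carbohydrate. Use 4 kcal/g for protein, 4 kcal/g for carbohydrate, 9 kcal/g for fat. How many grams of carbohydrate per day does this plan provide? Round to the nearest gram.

Protein = 1.8 × 97 = 174.6 g → 174.6 × 4 = 698.4 kcal.
Non-protein calories = 1668 − 698.4 = 969.6 kcal.
Fat: 45% × 969.6 = 436.32 kcal; carbohydrate: 533.28 kcal.
Carbohydrate: 533.28 kcal ÷ 4 kcal/g = 133.32 g.

133 g/day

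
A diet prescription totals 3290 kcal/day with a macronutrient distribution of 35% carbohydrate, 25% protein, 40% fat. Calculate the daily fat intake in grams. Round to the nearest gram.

146 g/day

Fat energy = 40% × 3290 = 1316 kcal.
At 9 kcal/g: 1316 ÷ 9 = 146.2222 g.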